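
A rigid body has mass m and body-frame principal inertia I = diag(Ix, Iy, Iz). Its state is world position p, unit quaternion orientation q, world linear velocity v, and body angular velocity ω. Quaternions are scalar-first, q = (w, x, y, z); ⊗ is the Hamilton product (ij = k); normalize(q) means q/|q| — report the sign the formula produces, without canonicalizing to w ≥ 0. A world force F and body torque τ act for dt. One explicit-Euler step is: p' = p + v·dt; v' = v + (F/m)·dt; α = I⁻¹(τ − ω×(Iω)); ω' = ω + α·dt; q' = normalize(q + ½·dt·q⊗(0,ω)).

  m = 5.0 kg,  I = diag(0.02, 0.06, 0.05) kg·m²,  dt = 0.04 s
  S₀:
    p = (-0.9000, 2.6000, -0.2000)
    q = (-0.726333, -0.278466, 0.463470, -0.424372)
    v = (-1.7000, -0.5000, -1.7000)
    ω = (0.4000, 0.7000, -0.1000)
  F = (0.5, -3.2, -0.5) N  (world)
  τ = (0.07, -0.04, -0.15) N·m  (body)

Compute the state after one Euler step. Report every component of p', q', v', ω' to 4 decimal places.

p' = (-0.9680, 2.5800, -0.2680)
q' = (-0.7313, -0.2792, 0.4493, -0.4305)
v' = (-1.6960, -0.5256, -1.7040)
ω' = (0.5386, 0.6725, -0.2290)

a = (0.1000, -0.6400, -0.1000)
p + v·dt = (-0.9680, 2.5800, -0.2680)
v + (F/m)dt = (-1.6960, -0.5256, -1.7040)
angular accel α = (3.4650, -0.6867, -3.2240)
new body rate ω' = (0.5386, 0.6725, -0.2290)
Hamilton product q⊗(0,ω) = (-0.2554798, -0.0398198, -0.7060285, -0.3076809)
q + ½dt·q⊗(0,ω), renormalized = (-0.7313, -0.2792, 0.4493, -0.4305)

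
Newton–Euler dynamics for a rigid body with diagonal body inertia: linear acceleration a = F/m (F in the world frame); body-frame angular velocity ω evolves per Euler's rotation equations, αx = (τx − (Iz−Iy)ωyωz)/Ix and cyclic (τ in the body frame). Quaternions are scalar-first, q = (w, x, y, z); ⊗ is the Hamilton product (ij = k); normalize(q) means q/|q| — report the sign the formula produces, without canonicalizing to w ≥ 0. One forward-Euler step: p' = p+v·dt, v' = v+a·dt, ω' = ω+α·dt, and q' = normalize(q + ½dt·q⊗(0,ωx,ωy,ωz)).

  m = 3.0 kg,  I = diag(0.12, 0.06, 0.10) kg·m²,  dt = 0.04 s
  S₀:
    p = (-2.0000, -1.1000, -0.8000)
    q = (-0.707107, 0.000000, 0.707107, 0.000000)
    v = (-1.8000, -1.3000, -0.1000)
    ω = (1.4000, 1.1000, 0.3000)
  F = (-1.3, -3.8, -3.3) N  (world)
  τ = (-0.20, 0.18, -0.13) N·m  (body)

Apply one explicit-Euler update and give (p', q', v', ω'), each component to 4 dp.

p' = (-2.0720, -1.1520, -0.8040)
q' = (-0.7222, -0.0155, 0.6911, -0.0240)
v' = (-1.8173, -1.3507, -0.1440)
ω' = (1.3289, 1.2144, 0.2850)

new position p' = (-2.0720, -1.1520, -0.8040)
v + (F/m)dt = (-1.8173, -1.3507, -0.1440)
ω×(Iω) gyroscopic = (0.0132, 0.0084, -0.0924)
angular accel α = (-1.7767, 2.8600, -0.3760)
new body rate ω' = (1.3289, 1.2144, 0.2850)
q⊗(0,ω) = (-0.7778177, -0.7778177, -0.7778177, -1.2020819)
updated quaternion q' = (-0.7222, -0.0155, 0.6911, -0.0240)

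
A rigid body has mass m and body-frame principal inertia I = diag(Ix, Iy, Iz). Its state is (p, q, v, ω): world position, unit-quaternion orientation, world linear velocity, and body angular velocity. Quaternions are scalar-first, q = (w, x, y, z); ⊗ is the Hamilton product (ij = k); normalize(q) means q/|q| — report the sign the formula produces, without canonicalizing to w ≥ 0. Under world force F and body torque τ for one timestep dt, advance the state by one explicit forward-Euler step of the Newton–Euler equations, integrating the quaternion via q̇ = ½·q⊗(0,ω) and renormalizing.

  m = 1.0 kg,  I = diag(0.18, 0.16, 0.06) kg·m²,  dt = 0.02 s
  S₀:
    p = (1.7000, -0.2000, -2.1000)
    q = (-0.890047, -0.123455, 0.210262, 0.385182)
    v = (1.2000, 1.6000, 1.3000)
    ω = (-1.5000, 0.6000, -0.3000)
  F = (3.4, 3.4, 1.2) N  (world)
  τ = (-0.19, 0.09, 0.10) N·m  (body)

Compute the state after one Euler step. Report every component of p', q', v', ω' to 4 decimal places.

p' = (1.7240, -0.1680, -2.0740)
q' = (-0.8919, -0.1130, 0.1987, 0.3902)
v' = (1.2680, 1.6680, 1.3240)
ω' = (-1.5231, 0.6045, -0.2727)

a = F/m = (3.4000, 3.4000, 1.2000)
p' = p + v·dt = (1.7240, -0.1680, -2.0740)
v + (F/m)dt = (1.2680, 1.6680, 1.3240)
precession coupling ω×(Iω) = (0.0180, 0.0540, 0.0180)
angular accel α = (-1.1556, 0.2250, 1.3667)
new body rate ω' = (-1.5231, 0.6045, -0.2727)
Hamilton product q⊗(0,ω) = (-0.1957851, 1.0408827, -1.1488377, 0.5083341)
q' = normalize(q + ½dt·q⊗(0,ω)) = (-0.8919, -0.1130, 0.1987, 0.3902)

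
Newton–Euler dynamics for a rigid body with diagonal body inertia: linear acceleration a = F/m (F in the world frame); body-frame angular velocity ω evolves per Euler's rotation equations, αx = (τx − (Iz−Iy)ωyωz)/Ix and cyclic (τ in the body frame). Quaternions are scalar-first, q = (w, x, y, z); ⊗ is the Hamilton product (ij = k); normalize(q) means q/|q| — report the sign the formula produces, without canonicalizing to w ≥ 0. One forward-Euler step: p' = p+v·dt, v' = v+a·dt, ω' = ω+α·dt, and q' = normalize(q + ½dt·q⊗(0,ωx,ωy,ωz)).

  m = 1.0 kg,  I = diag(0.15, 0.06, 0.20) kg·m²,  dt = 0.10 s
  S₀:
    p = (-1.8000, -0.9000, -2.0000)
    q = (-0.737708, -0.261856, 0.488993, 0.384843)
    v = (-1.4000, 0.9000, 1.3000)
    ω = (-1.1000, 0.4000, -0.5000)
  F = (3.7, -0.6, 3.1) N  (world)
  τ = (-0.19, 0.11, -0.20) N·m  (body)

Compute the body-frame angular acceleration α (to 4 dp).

gyro term ω×Iω = (-0.0280, -0.0275, 0.0396)
α = I⁻¹(τ − ω×Iω) = (-1.0800, 2.2917, -1.1980)

α = (-1.0800, 2.2917, -1.1980)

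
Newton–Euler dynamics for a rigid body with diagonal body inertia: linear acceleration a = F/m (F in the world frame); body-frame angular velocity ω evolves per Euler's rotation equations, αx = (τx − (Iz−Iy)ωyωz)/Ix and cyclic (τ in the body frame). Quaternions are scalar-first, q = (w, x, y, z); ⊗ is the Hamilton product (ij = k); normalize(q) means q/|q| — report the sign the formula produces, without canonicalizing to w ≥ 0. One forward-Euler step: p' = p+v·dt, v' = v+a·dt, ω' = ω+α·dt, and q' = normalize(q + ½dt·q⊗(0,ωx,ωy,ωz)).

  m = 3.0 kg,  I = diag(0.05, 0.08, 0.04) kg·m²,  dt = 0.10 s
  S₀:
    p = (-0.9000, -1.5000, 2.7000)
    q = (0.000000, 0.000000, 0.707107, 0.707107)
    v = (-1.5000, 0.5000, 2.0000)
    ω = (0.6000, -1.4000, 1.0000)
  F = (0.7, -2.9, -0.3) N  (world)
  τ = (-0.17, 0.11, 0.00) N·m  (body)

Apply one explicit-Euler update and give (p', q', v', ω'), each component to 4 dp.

gyro term ω×Iω = (0.0560, 0.0060, -0.0252)
(τ − ω×Iω)/I = (-4.5200, 1.3000, 0.6300)
new body rate ω' = (0.1480, -1.2700, 1.0630)
Hamilton product q⊗(0,ω) = (0.2828428, 1.6970568, 0.4242642, -0.4242642)
updated quaternion q' = (0.0141, 0.0845, 0.7253, 0.6831)
a = (0.2333, -0.9667, -0.1000)
new position p' = (-1.0500, -1.4500, 2.9000)
new velocity v' = (-1.4767, 0.4033, 1.9900)

p' = (-1.0500, -1.4500, 2.9000)
q' = (0.0141, 0.0845, 0.7253, 0.6831)
v' = (-1.4767, 0.4033, 1.9900)
ω' = (0.1480, -1.2700, 1.0630)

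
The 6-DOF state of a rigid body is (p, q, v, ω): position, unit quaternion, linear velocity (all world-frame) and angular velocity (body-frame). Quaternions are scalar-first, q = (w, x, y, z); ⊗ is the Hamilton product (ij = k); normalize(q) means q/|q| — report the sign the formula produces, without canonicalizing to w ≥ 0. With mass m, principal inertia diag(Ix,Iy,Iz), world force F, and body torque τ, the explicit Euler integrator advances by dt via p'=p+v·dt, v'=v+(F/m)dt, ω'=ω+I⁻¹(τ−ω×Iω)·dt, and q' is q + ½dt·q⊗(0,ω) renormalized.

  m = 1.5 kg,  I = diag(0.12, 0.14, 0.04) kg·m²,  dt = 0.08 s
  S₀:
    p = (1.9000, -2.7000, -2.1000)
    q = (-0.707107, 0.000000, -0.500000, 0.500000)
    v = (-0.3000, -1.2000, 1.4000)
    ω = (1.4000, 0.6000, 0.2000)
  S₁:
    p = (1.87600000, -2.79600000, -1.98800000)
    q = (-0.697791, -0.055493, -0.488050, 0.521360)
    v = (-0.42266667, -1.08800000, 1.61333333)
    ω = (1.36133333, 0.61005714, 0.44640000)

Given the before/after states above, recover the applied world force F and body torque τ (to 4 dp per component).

v₁ − v₀ = (-0.12266667, 0.11200000, 0.21333333)
m·(v₁−v₀)/dt = (-2.3000, 2.1000, 4.0000)
rate change Δω = (-0.03866667, 0.01005714, 0.24640000)
τ = I·(Δω/dt) + ω₀×(Iω₀) = (-0.0700, 0.0400, 0.1400)

F = (-2.3000, 2.1000, 4.0000)
τ = (-0.0700, 0.0400, 0.1400)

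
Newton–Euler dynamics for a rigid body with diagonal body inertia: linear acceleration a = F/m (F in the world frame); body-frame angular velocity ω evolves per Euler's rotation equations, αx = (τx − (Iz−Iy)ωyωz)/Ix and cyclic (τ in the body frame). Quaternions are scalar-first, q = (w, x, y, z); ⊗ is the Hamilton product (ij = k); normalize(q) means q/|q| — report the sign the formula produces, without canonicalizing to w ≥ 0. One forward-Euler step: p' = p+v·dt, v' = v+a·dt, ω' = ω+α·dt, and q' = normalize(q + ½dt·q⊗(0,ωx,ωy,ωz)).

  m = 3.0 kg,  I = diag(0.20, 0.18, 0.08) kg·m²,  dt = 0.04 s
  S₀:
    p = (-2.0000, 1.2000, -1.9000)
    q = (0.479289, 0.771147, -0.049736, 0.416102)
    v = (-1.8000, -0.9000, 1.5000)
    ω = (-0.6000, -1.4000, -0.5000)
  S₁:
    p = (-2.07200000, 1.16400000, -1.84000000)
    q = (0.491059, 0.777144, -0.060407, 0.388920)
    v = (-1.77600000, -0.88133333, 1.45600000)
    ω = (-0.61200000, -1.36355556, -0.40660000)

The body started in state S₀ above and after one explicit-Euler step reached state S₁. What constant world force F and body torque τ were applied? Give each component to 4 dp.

ω₁ − ω₀ = (-0.01200000, 0.03644444, 0.09340000)
applied torque τ = (-0.1300, 0.2000, 0.1700)
velocity change Δv = (0.02400000, 0.01866667, -0.04400000)
m·(v₁−v₀)/dt = (1.8000, 1.4000, -3.3000)

F = (1.8000, 1.4000, -3.3000)
τ = (-0.1300, 0.2000, 0.1700)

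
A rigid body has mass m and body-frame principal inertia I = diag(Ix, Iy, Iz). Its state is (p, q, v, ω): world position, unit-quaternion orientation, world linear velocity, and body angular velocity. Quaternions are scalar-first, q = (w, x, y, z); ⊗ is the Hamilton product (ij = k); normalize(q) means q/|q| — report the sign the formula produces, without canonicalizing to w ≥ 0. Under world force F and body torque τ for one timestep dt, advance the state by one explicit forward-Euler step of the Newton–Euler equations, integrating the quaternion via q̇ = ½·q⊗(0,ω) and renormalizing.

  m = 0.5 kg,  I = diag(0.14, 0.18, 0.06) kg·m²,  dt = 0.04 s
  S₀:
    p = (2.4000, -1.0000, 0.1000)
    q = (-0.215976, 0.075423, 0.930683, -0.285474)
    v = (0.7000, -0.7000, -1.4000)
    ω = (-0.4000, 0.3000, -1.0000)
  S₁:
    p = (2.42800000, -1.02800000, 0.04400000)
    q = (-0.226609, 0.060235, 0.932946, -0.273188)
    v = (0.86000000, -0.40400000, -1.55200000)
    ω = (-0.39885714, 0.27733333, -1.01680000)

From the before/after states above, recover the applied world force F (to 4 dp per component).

F = (2.0000, 3.7000, -1.9000)

v₁ − v₀ = (0.16000000, 0.29600000, -0.15200000)
m·(v₁−v₀)/dt = (2.0000, 3.7000, -1.9000)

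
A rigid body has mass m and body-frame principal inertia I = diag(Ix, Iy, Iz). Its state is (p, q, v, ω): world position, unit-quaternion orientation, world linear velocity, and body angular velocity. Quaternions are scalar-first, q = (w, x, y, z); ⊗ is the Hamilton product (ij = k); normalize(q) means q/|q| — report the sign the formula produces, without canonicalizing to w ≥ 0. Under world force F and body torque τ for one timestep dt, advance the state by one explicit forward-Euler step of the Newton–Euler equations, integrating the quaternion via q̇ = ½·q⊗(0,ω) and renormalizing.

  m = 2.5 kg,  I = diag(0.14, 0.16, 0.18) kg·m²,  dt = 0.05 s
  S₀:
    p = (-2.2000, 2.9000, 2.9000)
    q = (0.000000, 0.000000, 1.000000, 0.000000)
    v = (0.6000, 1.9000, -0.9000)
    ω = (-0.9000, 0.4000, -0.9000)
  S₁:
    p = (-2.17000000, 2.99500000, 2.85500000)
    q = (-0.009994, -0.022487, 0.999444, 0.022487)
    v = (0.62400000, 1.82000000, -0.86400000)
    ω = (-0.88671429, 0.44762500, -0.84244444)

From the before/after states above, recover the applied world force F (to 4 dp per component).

F = (1.2000, -4.0000, 1.8000)

Δv = v₁−v₀ = (0.02400000, -0.08000000, 0.03600000)
F = m·Δv/dt = (1.2000, -4.0000, 1.8000)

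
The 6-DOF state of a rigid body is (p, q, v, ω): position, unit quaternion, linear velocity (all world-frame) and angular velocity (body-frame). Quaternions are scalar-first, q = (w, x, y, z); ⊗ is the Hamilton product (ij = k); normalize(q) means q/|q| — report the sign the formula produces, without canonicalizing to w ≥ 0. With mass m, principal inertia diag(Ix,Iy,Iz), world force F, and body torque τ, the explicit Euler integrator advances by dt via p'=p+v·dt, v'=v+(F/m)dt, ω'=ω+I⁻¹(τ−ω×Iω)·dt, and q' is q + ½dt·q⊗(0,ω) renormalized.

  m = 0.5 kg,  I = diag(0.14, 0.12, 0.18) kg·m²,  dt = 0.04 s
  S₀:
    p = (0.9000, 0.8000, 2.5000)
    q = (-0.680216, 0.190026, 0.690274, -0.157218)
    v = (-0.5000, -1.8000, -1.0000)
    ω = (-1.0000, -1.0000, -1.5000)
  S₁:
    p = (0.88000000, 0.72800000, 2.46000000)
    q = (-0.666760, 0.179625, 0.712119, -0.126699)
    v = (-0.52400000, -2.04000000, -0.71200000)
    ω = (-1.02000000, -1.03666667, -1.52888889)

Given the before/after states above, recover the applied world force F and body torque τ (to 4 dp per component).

Δv = v₁−v₀ = (-0.02400000, -0.24000000, 0.28800000)
F = m·Δv/dt = (-0.3000, -3.0000, 3.6000)
ω₁ − ω₀ = (-0.02000000, -0.03666667, -0.02888889)
τ = I·(Δω/dt) + ω₀×(Iω₀) = (0.0200, -0.1700, -0.1500)

F = (-0.3000, -3.0000, 3.6000)
τ = (0.0200, -0.1700, -0.1500)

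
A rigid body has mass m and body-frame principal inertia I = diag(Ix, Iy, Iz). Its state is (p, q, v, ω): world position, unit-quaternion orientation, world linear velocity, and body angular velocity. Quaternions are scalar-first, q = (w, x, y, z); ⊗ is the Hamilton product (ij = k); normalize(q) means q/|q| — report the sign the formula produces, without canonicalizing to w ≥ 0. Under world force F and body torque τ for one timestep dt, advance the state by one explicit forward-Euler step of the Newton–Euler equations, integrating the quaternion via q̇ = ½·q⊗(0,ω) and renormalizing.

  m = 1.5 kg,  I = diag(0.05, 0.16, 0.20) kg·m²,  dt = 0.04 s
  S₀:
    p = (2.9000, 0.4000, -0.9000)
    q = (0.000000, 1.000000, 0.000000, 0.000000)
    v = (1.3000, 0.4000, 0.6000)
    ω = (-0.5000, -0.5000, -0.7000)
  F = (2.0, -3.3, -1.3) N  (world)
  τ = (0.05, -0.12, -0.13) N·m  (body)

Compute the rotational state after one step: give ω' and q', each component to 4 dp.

(τ − ω×Iω)/I = (0.7200, -0.4219, -0.7875)
new body rate ω' = (-0.4712, -0.5169, -0.7315)
2q̇ = q⊗(0,ω) = (0.5000000, 0.0000000, 0.7000000, -0.5000000)
q + ½dt·q⊗(0,ω), renormalized = (0.0100, 0.9998, 0.0140, -0.0100)

ω' = (-0.4712, -0.5169, -0.7315)
q' = (0.0100, 0.9998, 0.0140, -0.0100)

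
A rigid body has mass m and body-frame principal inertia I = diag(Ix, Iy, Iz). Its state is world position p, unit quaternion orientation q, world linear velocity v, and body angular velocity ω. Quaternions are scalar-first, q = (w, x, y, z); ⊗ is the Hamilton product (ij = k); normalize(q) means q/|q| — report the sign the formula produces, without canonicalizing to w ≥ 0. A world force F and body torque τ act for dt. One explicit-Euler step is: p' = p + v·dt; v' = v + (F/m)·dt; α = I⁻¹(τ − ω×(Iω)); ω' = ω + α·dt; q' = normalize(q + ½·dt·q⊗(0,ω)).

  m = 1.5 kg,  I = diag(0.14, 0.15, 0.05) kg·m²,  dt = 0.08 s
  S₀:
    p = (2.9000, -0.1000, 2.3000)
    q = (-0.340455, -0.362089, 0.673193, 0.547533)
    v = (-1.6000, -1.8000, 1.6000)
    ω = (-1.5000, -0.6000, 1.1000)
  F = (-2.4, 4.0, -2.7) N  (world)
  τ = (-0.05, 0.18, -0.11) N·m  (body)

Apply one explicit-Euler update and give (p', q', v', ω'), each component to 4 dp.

p + v·dt = (2.7720, -0.2440, 2.4280)
v + (F/m)dt = (-1.7280, -1.5867, 1.4560)
(τ − ω×Iω)/I = (-0.8286, 2.1900, -2.3800)
ω + α·dt = (-1.5663, -0.4248, 0.9096)
2q̇ = q⊗(0,ω) = (-0.7415040, 1.5797146, -0.2187286, 0.8525424)
updated quaternion q' = (-0.3690, -0.2980, 0.6624, 0.5799)

p' = (2.7720, -0.2440, 2.4280)
q' = (-0.3690, -0.2980, 0.6624, 0.5799)
v' = (-1.7280, -1.5867, 1.4560)
ω' = (-1.5663, -0.4248, 0.9096)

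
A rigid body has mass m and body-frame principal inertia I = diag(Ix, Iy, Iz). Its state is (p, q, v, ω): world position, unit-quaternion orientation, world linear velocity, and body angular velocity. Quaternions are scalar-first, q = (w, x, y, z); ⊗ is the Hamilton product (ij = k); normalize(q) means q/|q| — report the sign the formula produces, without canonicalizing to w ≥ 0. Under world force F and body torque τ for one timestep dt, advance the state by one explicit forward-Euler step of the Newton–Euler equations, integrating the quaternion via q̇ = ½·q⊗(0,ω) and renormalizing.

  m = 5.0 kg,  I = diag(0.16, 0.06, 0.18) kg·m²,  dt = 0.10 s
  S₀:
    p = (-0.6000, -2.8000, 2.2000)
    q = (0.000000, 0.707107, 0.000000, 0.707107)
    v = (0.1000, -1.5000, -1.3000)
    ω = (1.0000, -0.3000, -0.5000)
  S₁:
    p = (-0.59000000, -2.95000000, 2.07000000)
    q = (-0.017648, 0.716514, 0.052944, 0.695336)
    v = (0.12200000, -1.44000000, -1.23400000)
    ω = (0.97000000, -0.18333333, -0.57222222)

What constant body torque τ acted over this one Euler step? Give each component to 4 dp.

Δω = ω₁−ω₀ = (-0.03000000, 0.11666667, -0.07222222)
precession coupling = (0.0180, 0.0100, 0.0300)
τ = I·(Δω/dt) + ω₀×(Iω₀) = (-0.0300, 0.0800, -0.1000)

τ = (-0.0300, 0.0800, -0.1000)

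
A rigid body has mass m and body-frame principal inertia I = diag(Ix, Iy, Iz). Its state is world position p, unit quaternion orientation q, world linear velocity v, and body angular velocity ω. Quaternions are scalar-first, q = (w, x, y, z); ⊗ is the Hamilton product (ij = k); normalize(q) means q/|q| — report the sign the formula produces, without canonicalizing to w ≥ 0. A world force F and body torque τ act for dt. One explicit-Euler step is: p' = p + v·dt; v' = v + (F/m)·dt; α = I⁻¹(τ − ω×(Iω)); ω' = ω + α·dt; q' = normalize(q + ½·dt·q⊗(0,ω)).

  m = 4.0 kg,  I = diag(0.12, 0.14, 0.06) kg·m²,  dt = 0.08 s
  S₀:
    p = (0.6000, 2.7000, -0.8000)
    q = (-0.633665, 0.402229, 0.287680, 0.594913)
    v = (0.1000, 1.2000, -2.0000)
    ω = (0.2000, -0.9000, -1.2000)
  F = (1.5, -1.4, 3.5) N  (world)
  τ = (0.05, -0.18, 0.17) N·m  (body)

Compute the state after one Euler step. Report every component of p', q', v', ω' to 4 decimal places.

p + v·dt = (0.6080, 2.7960, -0.9600)
new velocity v' = (0.1300, 1.1720, -1.9300)
ω×(Iω) gyroscopic = (-0.0864, -0.0144, -0.0036)
α = I⁻¹(τ − ω×Iω) = (1.1367, -1.1829, 2.8933)
new body rate ω' = (0.2909, -0.9946, -0.9685)
Hamilton product q⊗(0,ω) = (0.8923618, 0.0634727, 1.1719559, 0.3408559)
q' = normalize(q + ½dt·q⊗(0,ω)) = (-0.5969, 0.4040, 0.3339, 0.6074)

p' = (0.6080, 2.7960, -0.9600)
q' = (-0.5969, 0.4040, 0.3339, 0.6074)
v' = (0.1300, 1.1720, -1.9300)
ω' = (0.2909, -0.9946, -0.9685)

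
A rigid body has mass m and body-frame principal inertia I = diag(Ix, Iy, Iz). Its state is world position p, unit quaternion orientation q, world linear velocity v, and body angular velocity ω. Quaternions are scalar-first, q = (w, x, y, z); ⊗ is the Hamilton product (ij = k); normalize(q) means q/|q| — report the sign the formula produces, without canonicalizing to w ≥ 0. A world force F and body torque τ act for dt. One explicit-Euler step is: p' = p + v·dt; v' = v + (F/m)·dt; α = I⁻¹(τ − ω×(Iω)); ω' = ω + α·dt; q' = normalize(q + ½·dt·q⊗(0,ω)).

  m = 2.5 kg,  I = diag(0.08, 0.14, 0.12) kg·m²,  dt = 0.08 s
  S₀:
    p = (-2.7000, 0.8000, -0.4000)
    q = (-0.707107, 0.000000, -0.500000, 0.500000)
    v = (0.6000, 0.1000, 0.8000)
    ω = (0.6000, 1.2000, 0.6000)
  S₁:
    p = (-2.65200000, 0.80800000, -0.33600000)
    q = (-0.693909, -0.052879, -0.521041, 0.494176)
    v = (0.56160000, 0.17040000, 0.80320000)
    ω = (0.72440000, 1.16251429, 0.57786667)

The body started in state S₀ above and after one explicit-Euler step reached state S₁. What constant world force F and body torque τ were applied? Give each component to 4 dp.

F = (-1.2000, 2.2000, 0.1000)
τ = (0.1100, -0.0800, 0.0100)

Δv = v₁−v₀ = (-0.03840000, 0.07040000, 0.00320000)
m·(v₁−v₀)/dt = (-1.2000, 2.2000, 0.1000)
rate change Δω = (0.12440000, -0.03748571, -0.02213333)
ω₀×(Iω₀) = (-0.0144, -0.0144, 0.0432)
τ = I·(Δω/dt) + ω₀×(Iω₀) = (0.1100, -0.0800, 0.0100)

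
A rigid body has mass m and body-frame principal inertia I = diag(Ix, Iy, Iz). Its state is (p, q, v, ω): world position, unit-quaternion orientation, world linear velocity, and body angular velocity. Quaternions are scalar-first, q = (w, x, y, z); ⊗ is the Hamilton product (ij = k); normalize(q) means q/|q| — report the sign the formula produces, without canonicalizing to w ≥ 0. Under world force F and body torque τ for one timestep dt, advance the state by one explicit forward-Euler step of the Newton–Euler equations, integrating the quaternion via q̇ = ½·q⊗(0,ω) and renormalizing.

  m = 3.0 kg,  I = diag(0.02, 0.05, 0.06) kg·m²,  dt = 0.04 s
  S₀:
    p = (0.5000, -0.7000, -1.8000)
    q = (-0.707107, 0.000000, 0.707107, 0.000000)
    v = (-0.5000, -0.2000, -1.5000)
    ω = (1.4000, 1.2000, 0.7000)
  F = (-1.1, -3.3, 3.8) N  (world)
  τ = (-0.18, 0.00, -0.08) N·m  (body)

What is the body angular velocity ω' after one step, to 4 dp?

ω' = (1.0232, 1.2314, 0.6131)

ω×(Iω) gyroscopic = (0.0084, -0.0392, 0.0504)
angular accel α = (-9.4200, 0.7840, -2.1733)
ω' = ω + α·dt = (1.0232, 1.2314, 0.6131)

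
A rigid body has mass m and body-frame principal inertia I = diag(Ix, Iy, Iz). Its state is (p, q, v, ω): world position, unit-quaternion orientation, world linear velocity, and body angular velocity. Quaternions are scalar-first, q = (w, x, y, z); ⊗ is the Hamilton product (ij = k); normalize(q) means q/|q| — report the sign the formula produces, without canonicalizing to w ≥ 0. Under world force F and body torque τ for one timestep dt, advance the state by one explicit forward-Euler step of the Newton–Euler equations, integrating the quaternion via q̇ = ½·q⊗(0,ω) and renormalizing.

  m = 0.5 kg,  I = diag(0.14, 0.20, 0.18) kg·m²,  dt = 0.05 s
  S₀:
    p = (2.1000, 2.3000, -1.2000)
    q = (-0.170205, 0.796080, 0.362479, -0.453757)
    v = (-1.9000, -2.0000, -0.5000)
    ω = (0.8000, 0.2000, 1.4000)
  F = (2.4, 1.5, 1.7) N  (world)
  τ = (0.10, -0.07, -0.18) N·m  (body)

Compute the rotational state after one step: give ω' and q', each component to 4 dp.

ω' = (0.8377, 0.1937, 1.3473)
q' = (-0.1719, 0.8070, 0.3244, -0.4626)

gyro term ω×Iω = (-0.0056, -0.0448, 0.0096)
α = I⁻¹(τ − ω×Iω) = (0.7543, -0.1260, -1.0533)
new body rate ω' = (0.8377, 0.1937, 1.3473)
q⊗(0,ω) = (-0.0741000, 0.4620580, -1.5115586, -0.3690542)
q + ½dt·q⊗(0,ω), renormalized = (-0.1719, 0.8070, 0.3244, -0.4626)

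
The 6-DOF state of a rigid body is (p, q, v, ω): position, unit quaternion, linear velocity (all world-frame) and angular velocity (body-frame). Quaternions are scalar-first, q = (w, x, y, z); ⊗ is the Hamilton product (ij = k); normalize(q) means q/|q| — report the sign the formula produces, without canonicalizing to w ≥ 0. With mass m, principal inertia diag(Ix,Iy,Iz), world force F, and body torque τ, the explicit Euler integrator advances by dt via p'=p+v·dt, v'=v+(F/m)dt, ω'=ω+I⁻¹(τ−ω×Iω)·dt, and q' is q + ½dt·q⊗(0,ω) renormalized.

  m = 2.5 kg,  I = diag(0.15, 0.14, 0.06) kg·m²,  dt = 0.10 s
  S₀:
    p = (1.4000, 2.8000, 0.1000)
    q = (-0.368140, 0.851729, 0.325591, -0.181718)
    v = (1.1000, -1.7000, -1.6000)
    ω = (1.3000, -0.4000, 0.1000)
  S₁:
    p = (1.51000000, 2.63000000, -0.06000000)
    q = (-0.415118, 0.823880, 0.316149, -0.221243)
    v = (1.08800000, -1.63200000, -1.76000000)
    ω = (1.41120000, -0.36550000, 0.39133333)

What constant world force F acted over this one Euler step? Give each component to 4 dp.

F = (-0.3000, 1.7000, -4.0000)

Δv = v₁−v₀ = (-0.01200000, 0.06800000, -0.16000000)
F = m·Δv/dt = (-0.3000, 1.7000, -4.0000)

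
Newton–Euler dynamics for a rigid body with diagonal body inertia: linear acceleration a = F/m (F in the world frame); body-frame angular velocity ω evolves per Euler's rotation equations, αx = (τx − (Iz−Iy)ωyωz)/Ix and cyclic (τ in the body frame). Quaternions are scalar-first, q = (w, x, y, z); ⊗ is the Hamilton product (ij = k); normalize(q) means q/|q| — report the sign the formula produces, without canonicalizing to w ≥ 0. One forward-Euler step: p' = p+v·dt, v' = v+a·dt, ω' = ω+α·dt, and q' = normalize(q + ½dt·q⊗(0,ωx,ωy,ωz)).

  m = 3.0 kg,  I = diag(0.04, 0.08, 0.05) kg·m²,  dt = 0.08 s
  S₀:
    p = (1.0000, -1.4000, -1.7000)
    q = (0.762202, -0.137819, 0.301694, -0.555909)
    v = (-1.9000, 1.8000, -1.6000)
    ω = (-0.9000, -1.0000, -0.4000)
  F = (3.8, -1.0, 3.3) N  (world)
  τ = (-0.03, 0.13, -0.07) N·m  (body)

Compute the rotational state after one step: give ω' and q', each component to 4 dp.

α = I⁻¹(τ − ω×Iω) = (-0.4500, 1.6700, -2.1200)
ω + α·dt = (-0.9360, -0.8664, -0.5696)
2q̇ = q⊗(0,ω) = (-0.0447067, -1.3625684, -0.3170115, 0.1044628)
q' = normalize(q + ½dt·q⊗(0,ω)) = (0.7592, -0.1920, 0.2886, -0.5509)

ω' = (-0.9360, -0.8664, -0.5696)
q' = (0.7592, -0.1920, 0.2886, -0.5509)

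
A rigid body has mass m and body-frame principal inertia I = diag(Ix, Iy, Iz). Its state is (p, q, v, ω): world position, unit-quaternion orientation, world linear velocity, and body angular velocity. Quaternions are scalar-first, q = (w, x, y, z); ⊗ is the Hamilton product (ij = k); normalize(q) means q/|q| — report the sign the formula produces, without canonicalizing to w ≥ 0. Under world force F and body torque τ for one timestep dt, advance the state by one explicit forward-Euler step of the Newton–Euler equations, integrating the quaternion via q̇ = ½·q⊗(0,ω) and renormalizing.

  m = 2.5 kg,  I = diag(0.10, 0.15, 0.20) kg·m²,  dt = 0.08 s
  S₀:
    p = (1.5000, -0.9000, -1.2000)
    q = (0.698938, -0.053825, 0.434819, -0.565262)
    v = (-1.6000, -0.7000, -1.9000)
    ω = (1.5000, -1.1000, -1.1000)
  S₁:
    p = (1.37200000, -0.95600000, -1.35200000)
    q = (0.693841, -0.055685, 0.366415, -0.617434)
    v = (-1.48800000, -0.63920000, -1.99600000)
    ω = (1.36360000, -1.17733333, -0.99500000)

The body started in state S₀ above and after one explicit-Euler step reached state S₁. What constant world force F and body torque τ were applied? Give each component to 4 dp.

rate change Δω = (-0.13640000, -0.07733333, 0.10500000)
I·α + gyro = (-0.1100, 0.0200, 0.1800)
Δv = v₁−v₀ = (0.11200000, 0.06080000, -0.09600000)
F = m·Δv/dt = (3.5000, 1.9000, -3.0000)

F = (3.5000, 1.9000, -3.0000)
τ = (-0.1100, 0.0200, 0.1800)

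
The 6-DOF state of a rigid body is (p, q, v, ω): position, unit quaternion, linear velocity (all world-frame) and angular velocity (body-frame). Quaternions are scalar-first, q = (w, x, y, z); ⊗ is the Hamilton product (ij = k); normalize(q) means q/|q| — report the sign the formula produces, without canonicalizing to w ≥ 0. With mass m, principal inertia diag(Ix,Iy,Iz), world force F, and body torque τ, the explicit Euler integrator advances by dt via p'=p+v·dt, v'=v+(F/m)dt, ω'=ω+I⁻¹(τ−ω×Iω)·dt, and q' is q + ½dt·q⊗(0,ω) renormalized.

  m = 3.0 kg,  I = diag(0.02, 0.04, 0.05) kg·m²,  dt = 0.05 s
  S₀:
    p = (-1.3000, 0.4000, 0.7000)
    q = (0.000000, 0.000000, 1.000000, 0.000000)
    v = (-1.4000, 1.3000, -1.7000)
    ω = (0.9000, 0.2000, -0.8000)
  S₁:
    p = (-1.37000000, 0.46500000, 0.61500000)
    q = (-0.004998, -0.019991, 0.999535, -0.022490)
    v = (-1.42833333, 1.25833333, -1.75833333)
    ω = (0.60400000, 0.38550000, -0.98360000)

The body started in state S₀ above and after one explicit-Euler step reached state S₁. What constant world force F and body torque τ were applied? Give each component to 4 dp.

F = (-1.7000, -2.5000, -3.5000)
τ = (-0.1200, 0.1700, -0.1800)

velocity change Δv = (-0.02833333, -0.04166667, -0.05833333)
m·(v₁−v₀)/dt = (-1.7000, -2.5000, -3.5000)
ω₁ − ω₀ = (-0.29600000, 0.18550000, -0.18360000)
I·α + gyro = (-0.1200, 0.1700, -0.1800)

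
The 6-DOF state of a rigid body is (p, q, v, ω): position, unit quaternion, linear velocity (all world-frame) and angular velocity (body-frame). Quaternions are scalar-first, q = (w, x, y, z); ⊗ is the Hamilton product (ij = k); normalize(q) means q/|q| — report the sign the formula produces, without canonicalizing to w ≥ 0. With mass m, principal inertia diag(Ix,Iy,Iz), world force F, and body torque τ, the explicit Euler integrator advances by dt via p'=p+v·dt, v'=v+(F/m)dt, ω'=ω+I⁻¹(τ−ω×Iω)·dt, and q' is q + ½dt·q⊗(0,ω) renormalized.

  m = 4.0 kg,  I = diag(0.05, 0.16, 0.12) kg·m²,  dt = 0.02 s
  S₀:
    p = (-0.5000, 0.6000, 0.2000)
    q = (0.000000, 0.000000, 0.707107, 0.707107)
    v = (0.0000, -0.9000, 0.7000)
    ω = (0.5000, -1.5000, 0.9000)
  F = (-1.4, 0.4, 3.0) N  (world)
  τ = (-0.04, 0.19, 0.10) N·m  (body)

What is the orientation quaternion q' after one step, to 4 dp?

q⊗(0,ω) = (0.4242642, 1.6970568, 0.3535535, -0.3535535)
q + ½dt·q⊗(0,ω), renormalized = (0.0042, 0.0170, 0.7105, 0.7035)

q' = (0.0042, 0.0170, 0.7105, 0.7035)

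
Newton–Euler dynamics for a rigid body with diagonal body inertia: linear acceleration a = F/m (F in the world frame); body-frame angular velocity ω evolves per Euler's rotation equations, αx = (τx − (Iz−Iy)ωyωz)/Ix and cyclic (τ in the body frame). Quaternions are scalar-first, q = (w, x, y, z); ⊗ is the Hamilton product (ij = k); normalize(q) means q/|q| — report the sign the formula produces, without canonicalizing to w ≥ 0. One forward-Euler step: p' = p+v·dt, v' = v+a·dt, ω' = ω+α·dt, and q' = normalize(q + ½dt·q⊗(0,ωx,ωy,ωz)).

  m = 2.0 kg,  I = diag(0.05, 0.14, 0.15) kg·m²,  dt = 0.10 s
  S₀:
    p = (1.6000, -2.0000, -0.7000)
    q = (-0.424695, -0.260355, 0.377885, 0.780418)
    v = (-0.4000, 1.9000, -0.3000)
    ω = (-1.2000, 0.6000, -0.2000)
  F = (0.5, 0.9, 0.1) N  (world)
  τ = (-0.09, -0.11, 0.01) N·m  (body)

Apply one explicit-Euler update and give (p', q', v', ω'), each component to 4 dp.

new position p' = (1.5600, -1.8100, -0.7300)
new velocity v' = (-0.3750, 1.9450, -0.2950)
precession coupling ω×(Iω) = (-0.0012, -0.0240, -0.0648)
α = I⁻¹(τ − ω×Iω) = (-1.7760, -0.6143, 0.4987)
ω' = ω + α·dt = (-1.3776, 0.5386, -0.1501)
Hamilton product q⊗(0,ω) = (-0.3830734, -0.0341938, -1.2433896, 0.3821880)
updated quaternion q' = (-0.4428, -0.2615, 0.3150, 0.7977)

p' = (1.5600, -1.8100, -0.7300)
q' = (-0.4428, -0.2615, 0.3150, 0.7977)
v' = (-0.3750, 1.9450, -0.2950)
ω' = (-1.3776, 0.5386, -0.1501)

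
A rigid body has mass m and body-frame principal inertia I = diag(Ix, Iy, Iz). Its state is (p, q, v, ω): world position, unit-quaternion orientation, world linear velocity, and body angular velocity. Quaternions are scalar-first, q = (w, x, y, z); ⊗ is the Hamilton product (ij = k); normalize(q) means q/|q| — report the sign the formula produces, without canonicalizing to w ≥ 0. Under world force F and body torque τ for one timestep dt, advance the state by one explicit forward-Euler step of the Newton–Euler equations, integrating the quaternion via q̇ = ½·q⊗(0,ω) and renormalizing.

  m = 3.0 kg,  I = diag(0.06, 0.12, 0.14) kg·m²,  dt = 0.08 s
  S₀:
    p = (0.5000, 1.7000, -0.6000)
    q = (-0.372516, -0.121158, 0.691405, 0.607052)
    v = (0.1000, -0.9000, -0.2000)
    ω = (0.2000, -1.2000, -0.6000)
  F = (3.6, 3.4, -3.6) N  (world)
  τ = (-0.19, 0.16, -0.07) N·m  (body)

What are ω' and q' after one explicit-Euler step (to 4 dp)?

ω' = (-0.0725, -1.0997, -0.6318)
q' = (-0.3233, -0.1114, 0.7102, 0.6154)

ω×(Iω) gyroscopic = (0.0144, 0.0096, -0.0144)
(τ − ω×Iω)/I = (-3.4067, 1.2533, -0.3971)
ω + α·dt = (-0.0725, -1.0997, -0.6318)
q⊗(0,ω) = (1.2181488, 0.2391162, 0.4957348, 0.2306182)
updated quaternion q' = (-0.3233, -0.1114, 0.7102, 0.6154)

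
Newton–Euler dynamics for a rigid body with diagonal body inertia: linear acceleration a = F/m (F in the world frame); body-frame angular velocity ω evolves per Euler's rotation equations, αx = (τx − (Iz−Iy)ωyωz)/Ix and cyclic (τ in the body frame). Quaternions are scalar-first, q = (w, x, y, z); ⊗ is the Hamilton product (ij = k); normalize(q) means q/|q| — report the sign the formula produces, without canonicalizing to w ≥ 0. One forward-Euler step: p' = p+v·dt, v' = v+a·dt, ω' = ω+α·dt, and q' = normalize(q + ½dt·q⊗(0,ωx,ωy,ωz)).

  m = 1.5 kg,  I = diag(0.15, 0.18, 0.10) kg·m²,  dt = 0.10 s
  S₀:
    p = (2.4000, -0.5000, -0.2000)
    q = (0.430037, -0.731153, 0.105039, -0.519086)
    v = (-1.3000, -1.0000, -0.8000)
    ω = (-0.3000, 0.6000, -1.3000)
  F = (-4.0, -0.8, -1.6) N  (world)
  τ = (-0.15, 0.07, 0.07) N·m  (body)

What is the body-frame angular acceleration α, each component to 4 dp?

precession coupling ω×(Iω) = (0.0624, 0.0195, -0.0054)
angular accel α = (-1.4160, 0.2806, 0.7540)

α = (-1.4160, 0.2806, 0.7540)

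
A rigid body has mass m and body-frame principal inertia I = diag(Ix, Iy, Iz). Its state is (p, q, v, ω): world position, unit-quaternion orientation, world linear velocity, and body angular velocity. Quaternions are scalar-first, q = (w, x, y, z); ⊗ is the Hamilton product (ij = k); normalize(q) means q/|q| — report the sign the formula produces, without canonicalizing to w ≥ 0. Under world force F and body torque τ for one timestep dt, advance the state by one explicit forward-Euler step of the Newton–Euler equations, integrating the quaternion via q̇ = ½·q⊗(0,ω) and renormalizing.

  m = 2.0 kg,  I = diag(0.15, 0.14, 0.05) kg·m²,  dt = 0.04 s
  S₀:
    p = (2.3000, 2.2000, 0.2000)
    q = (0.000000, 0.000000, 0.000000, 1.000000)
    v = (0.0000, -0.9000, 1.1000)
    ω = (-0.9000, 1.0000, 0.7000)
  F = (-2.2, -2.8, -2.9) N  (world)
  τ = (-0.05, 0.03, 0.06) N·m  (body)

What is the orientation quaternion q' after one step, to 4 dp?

q⊗(0,ω) = (-0.7000000, -1.0000000, -0.9000000, 0.0000000)
updated quaternion q' = (-0.0140, -0.0200, -0.0180, 0.9995)

q' = (-0.0140, -0.0200, -0.0180, 0.9995)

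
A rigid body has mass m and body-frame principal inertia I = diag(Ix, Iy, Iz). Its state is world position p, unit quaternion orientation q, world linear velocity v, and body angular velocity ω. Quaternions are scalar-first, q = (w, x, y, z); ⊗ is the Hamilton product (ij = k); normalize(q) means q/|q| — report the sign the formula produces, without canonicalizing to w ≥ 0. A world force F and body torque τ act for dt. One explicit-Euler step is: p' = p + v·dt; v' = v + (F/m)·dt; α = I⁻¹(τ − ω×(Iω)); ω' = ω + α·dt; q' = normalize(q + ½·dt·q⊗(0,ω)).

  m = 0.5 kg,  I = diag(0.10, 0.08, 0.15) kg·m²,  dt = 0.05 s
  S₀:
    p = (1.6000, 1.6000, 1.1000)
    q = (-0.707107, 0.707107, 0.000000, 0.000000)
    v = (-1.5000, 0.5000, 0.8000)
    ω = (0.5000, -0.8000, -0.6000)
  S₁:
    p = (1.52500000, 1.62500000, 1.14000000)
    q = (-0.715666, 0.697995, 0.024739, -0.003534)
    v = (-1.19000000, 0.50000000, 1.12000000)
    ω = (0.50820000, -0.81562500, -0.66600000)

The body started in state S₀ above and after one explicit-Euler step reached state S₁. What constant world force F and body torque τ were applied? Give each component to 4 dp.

F = (3.1000, 0.0000, 3.2000)
τ = (0.0500, -0.0100, -0.1900)

Δv = v₁−v₀ = (0.31000000, 0.00000000, 0.32000000)
F = m·Δv/dt = (3.1000, 0.0000, 3.2000)
rate change Δω = (0.00820000, -0.01562500, -0.06600000)
precession coupling = (0.0336, 0.0150, 0.0080)
I·α + gyro = (0.0500, -0.0100, -0.1900)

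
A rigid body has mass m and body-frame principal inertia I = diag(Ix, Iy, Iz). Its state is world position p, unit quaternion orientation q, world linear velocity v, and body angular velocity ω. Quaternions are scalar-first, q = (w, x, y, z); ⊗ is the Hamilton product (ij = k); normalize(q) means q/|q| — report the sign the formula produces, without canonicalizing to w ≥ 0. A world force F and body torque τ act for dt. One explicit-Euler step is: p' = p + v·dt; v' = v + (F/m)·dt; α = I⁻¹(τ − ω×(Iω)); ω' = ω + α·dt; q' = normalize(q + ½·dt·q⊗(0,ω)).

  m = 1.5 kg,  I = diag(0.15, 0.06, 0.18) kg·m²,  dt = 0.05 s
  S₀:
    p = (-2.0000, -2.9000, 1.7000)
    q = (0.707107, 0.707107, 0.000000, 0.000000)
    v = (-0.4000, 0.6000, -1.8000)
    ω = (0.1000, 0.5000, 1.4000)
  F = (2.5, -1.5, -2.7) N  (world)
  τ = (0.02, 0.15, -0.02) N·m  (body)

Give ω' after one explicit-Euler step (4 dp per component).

ω' = (0.0787, 0.6285, 1.3957)

ω×(Iω) gyroscopic = (0.0840, -0.0042, -0.0045)
(τ − ω×Iω)/I = (-0.4267, 2.5700, -0.0861)
ω + α·dt = (0.0787, 0.6285, 1.3957)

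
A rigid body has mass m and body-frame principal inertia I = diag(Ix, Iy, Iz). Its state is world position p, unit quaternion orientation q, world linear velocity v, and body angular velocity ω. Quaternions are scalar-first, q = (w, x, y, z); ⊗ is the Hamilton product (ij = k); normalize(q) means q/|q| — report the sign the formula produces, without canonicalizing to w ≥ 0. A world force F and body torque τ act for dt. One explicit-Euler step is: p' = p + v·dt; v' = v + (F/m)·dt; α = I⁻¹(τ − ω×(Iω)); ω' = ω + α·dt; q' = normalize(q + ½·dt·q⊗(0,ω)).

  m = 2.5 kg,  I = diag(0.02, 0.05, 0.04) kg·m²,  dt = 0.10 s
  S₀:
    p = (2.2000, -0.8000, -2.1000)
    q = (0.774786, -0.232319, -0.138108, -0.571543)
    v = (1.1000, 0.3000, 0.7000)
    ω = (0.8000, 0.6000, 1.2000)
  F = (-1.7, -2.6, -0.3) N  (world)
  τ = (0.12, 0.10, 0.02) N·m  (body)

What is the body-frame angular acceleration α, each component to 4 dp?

gyro term ω×Iω = (-0.0072, -0.0192, 0.0144)
(τ − ω×Iω)/I = (6.3600, 2.3840, 0.1400)

α = (6.3600, 2.3840, 0.1400)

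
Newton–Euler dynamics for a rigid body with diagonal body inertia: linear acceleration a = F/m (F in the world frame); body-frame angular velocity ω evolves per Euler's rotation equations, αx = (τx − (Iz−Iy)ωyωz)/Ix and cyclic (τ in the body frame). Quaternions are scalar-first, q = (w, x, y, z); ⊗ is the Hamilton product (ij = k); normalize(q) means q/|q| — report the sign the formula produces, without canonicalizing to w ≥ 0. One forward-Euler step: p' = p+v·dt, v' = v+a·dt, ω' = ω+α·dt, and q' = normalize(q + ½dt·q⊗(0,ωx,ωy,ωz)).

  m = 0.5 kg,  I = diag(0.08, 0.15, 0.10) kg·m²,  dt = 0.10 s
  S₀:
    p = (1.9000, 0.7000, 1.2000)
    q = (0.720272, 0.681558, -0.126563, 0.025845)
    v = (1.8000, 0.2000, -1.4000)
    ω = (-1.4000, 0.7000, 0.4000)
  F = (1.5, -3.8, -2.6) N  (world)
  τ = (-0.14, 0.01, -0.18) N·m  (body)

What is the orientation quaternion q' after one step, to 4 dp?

Hamilton product q⊗(0,ω) = (1.0324373, -1.0770975, 0.1953842, 0.5880112)
q' = normalize(q + ½dt·q⊗(0,ω)) = (0.7694, 0.6257, -0.1164, 0.0551)

q' = (0.7694, 0.6257, -0.1164, 0.0551)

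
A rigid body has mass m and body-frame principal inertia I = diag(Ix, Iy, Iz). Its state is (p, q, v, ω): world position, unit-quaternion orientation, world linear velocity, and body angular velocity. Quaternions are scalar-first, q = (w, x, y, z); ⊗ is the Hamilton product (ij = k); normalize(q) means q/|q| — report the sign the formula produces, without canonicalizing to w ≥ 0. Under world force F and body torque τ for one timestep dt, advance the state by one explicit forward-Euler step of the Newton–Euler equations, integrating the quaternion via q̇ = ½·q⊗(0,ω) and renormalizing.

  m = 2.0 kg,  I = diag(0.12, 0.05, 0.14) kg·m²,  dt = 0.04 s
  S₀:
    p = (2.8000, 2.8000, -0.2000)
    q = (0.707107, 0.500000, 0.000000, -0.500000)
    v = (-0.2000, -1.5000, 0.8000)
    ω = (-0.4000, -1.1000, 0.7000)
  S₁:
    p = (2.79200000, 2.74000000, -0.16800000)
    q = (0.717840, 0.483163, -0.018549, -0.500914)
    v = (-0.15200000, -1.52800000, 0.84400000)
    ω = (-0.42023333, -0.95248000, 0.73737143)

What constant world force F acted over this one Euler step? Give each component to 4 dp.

F = (2.4000, -1.4000, 2.2000)

Δv = v₁−v₀ = (0.04800000, -0.02800000, 0.04400000)
applied force F = (2.4000, -1.4000, 2.2000)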